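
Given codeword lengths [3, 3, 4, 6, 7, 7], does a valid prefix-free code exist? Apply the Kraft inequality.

Kraft inequality: Σ 2^(-l_i) ≤ 1 for prefix-free code
Calculating: 2^(-3) + 2^(-3) + 2^(-4) + 2^(-6) + 2^(-7) + 2^(-7)
= 0.125 + 0.125 + 0.0625 + 0.015625 + 0.0078125 + 0.0078125
= 0.3438
Since 0.3438 ≤ 1, prefix-free code exists


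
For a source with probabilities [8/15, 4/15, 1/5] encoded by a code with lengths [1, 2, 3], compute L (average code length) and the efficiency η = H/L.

Average length L = Σ p_i × l_i = 1.6667 bits
Entropy H = 1.4566 bits
Efficiency η = H/L × 100% = 87.39%


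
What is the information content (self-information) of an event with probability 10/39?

Information content I(x) = -log₂(p(x))
I = -log₂(10/39) = -log₂(0.2564)
I = 1.9635 bits


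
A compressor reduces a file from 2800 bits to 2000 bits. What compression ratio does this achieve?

Compression ratio = Original / Compressed
= 2800 / 2000 = 1.40:1


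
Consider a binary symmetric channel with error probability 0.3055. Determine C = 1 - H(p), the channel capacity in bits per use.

For BSC with error probability p:
C = 1 - H(p) where H(p) is binary entropy
H(0.3055) = -0.3055 × log₂(0.3055) - 0.6945 × log₂(0.6945)
H(p) = 0.8879
C = 1 - 0.8879 = 0.1121 bits/use


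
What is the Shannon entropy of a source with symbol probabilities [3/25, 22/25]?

H(X) = -Σ p(x) log₂ p(x)
  -3/25 × log₂(3/25) = 0.3671
  -22/25 × log₂(22/25) = 0.1623
H(X) = 0.5294 bits


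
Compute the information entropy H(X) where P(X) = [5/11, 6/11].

H(X) = -Σ p(x) log₂ p(x)
  -5/11 × log₂(5/11) = 0.5170
  -6/11 × log₂(6/11) = 0.4770
H(X) = 0.9940 bits


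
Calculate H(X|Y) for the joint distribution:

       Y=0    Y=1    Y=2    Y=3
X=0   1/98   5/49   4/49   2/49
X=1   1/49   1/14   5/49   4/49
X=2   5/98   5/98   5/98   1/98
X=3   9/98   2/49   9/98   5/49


H(X|Y) = Σ_y p(y) H(X|Y=y)
  p(Y=0) = 17/98, H(X|Y=0) = 1.6087
  p(Y=1) = 13/49, H(X|Y=1) = 1.9127
  p(Y=2) = 16/49, H(X|Y=2) = 1.9576
  p(Y=3) = 23/98, H(X|Y=3) = 1.6879
H(X|Y) = 0.1735×1.6087 + 0.2653×1.9127 + 0.3265×1.9576 + 0.2347×1.6879 = 1.8219 bits


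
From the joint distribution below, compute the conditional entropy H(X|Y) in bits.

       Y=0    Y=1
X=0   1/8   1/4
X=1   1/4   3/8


H(X|Y) = Σ_y p(y) H(X|Y=y)
  p(Y=0) = 3/8, H(X|Y=0) = 0.9183
  p(Y=1) = 5/8, H(X|Y=1) = 0.9710
H(X|Y) = 0.3750×0.9183 + 0.6250×0.9710 = 0.9512 bits


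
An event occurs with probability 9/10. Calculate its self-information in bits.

Information content I(x) = -log₂(p(x))
I = -log₂(9/10) = -log₂(0.9000)
I = 0.1520 bits


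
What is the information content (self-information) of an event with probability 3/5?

Information content I(x) = -log₂(p(x))
I = -log₂(3/5) = -log₂(0.6000)
I = 0.7370 bits


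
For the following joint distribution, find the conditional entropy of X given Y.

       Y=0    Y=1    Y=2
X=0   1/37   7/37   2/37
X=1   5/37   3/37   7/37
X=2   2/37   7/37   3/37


H(X|Y) = Σ_y p(y) H(X|Y=y)
  p(Y=0) = 8/37, H(X|Y=0) = 1.2988
  p(Y=1) = 17/37, H(X|Y=1) = 1.4958
  p(Y=2) = 12/37, H(X|Y=2) = 1.3844
H(X|Y) = 0.2162×1.2988 + 0.4595×1.4958 + 0.3243×1.3844 = 1.4171 bits


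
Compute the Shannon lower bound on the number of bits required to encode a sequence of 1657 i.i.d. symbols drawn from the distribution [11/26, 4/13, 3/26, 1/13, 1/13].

Entropy H = 1.9770 bits/symbol
Minimum bits = H × n = 1.9770 × 1657
= 3275.94 bits


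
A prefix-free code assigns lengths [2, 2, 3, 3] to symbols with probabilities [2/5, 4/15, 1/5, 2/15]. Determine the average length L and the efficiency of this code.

Average length L = Σ p_i × l_i = 2.3333 bits
Entropy H = 1.8892 bits
Efficiency η = H/L × 100% = 80.97%


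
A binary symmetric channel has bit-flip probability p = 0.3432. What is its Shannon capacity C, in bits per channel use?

For BSC with error probability p:
C = 1 - H(p) where H(p) is binary entropy
H(0.3432) = -0.3432 × log₂(0.3432) - 0.6568 × log₂(0.6568)
H(p) = 0.9278
C = 1 - 0.9278 = 0.0722 bits/use


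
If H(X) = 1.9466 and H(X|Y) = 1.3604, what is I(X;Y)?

I(X;Y) = H(X) - H(X|Y)
I(X;Y) = 1.9466 - 1.3604 = 0.5862 bits


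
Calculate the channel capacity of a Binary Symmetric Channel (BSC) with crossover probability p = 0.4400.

For BSC with error probability p:
C = 1 - H(p) where H(p) is binary entropy
H(0.4400) = -0.4400 × log₂(0.4400) - 0.5600 × log₂(0.5600)
H(p) = 0.9896
C = 1 - 0.9896 = 0.0104 bits/use


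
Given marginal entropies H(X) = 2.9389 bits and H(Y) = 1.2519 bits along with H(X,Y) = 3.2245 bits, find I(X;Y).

I(X;Y) = H(X) + H(Y) - H(X,Y)
I(X;Y) = 2.9389 + 1.2519 - 3.2245 = 0.9663 bits


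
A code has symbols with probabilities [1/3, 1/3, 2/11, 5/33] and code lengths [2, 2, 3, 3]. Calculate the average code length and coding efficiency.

Average length L = Σ p_i × l_i = 2.3333 bits
Entropy H = 1.9163 bits
Efficiency η = H/L × 100% = 82.13%


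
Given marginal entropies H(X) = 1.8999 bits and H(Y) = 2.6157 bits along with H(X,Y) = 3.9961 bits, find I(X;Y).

I(X;Y) = H(X) + H(Y) - H(X,Y)
I(X;Y) = 1.8999 + 2.6157 - 3.9961 = 0.5195 bits


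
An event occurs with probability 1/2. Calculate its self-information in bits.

Information content I(x) = -log₂(p(x))
I = -log₂(1/2) = -log₂(0.5000)
I = 1.0000 bits


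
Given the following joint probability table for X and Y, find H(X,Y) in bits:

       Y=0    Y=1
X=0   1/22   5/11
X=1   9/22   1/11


H(X,Y) = -Σ p(x,y) log₂ p(x,y)
  p(0,0)=1/22: -0.0455 × log₂(0.0455) = 0.2027
  p(0,1)=5/11: -0.4545 × log₂(0.4545) = 0.5170
  p(1,0)=9/22: -0.4091 × log₂(0.4091) = 0.5275
  p(1,1)=1/11: -0.0909 × log₂(0.0909) = 0.3145
H(X,Y) = 1.5618 bits


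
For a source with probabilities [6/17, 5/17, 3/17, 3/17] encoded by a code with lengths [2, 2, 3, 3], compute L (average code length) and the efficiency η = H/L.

Average length L = Σ p_i × l_i = 2.3529 bits
Entropy H = 1.9328 bits
Efficiency η = H/L × 100% = 82.14%


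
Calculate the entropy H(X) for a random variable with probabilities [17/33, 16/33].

H(X) = -Σ p(x) log₂ p(x)
  -17/33 × log₂(17/33) = 0.4930
  -16/33 × log₂(16/33) = 0.5064
H(X) = 0.9993 bits


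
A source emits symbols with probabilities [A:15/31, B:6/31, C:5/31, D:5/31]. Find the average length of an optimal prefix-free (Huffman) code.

Huffman tree construction:
Combine smallest probabilities repeatedly
Resulting codes:
  A: 0 (length 1)
  B: 10 (length 2)
  C: 110 (length 3)
  D: 111 (length 3)
Average length = Σ p(s) × length(s) = 1.8387 bits


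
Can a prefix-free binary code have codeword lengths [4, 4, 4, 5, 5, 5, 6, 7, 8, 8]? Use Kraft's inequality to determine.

Kraft inequality: Σ 2^(-l_i) ≤ 1 for prefix-free code
Calculating: 2^(-4) + 2^(-4) + 2^(-4) + 2^(-5) + 2^(-5) + 2^(-5) + 2^(-6) + 2^(-7) + 2^(-8) + 2^(-8)
= 0.0625 + 0.0625 + 0.0625 + 0.03125 + 0.03125 + 0.03125 + 0.015625 + 0.0078125 + 0.00390625 + 0.00390625
= 0.3125
Since 0.3125 ≤ 1, prefix-free code exists


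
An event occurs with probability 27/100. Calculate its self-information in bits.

Information content I(x) = -log₂(p(x))
I = -log₂(27/100) = -log₂(0.2700)
I = 1.8890 bits


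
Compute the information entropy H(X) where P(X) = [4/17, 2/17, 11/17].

H(X) = -Σ p(x) log₂ p(x)
  -4/17 × log₂(4/17) = 0.4912
  -2/17 × log₂(2/17) = 0.3632
  -11/17 × log₂(11/17) = 0.4064
H(X) = 1.2608 bits


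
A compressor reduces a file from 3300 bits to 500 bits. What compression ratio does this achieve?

Compression ratio = Original / Compressed
= 3300 / 500 = 6.60:1


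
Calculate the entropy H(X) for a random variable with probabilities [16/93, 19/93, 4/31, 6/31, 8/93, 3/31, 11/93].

H(X) = -Σ p(x) log₂ p(x)
  -16/93 × log₂(16/93) = 0.4368
  -19/93 × log₂(19/93) = 0.4681
  -4/31 × log₂(4/31) = 0.3812
  -6/31 × log₂(6/31) = 0.4586
  -8/93 × log₂(8/93) = 0.3044
  -3/31 × log₂(3/31) = 0.3261
  -11/93 × log₂(11/93) = 0.3643
H(X) = 2.7395 bits


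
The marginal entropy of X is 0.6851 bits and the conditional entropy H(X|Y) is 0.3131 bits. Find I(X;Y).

I(X;Y) = H(X) - H(X|Y)
I(X;Y) = 0.6851 - 0.3131 = 0.372 bits


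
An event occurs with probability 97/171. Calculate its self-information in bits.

Information content I(x) = -log₂(p(x))
I = -log₂(97/171) = -log₂(0.5673)
I = 0.8179 bits


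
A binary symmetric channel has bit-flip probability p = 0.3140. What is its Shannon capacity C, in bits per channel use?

For BSC with error probability p:
C = 1 - H(p) where H(p) is binary entropy
H(0.3140) = -0.3140 × log₂(0.3140) - 0.6860 × log₂(0.6860)
H(p) = 0.8977
C = 1 - 0.8977 = 0.1023 bits/use


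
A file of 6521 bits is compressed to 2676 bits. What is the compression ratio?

Compression ratio = Original / Compressed
= 6521 / 2676 = 2.44:1


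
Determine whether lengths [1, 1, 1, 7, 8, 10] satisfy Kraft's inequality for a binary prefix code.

Kraft inequality: Σ 2^(-l_i) ≤ 1 for prefix-free code
Calculating: 2^(-1) + 2^(-1) + 2^(-1) + 2^(-7) + 2^(-8) + 2^(-10)
= 0.5 + 0.5 + 0.5 + 0.0078125 + 0.00390625 + 0.0009765625
= 1.5127
Since 1.5127 > 1, prefix-free code does not exist


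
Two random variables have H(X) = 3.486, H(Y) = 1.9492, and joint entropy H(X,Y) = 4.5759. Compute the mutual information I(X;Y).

I(X;Y) = H(X) + H(Y) - H(X,Y)
I(X;Y) = 3.486 + 1.9492 - 4.5759 = 0.8593 bits


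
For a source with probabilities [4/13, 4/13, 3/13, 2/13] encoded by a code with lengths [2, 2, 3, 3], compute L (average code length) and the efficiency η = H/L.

Average length L = Σ p_i × l_i = 2.3846 bits
Entropy H = 1.9501 bits
Efficiency η = H/L × 100% = 81.78%


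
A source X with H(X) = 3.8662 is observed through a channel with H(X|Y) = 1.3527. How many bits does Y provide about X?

I(X;Y) = H(X) - H(X|Y)
I(X;Y) = 3.8662 - 1.3527 = 2.5135 bits


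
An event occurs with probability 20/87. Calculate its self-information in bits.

Information content I(x) = -log₂(p(x))
I = -log₂(20/87) = -log₂(0.2299)
I = 2.1210 bits


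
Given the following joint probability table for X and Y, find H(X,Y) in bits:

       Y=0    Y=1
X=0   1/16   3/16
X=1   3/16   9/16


H(X,Y) = -Σ p(x,y) log₂ p(x,y)
  p(0,0)=1/16: -0.0625 × log₂(0.0625) = 0.2500
  p(0,1)=3/16: -0.1875 × log₂(0.1875) = 0.4528
  p(1,0)=3/16: -0.1875 × log₂(0.1875) = 0.4528
  p(1,1)=9/16: -0.5625 × log₂(0.5625) = 0.4669
H(X,Y) = 1.6226 bits


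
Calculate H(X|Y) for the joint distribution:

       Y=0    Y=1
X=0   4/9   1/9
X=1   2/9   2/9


H(X|Y) = Σ_y p(y) H(X|Y=y)
  p(Y=0) = 2/3, H(X|Y=0) = 0.9183
  p(Y=1) = 1/3, H(X|Y=1) = 0.9183
H(X|Y) = 0.6667×0.9183 + 0.3333×0.9183 = 0.9183 bits


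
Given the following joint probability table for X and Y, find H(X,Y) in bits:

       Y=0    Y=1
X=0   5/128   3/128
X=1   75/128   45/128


H(X,Y) = -Σ p(x,y) log₂ p(x,y)
  p(0,0)=5/128: -0.0391 × log₂(0.0391) = 0.1827
  p(0,1)=3/128: -0.0234 × log₂(0.0234) = 0.1269
  p(1,0)=75/128: -0.5859 × log₂(0.5859) = 0.4519
  p(1,1)=45/128: -0.3516 × log₂(0.3516) = 0.5302
H(X,Y) = 1.2917 bits


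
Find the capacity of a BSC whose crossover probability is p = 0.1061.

For BSC with error probability p:
C = 1 - H(p) where H(p) is binary entropy
H(0.1061) = -0.1061 × log₂(0.1061) - 0.8939 × log₂(0.8939)
H(p) = 0.4880
C = 1 - 0.4880 = 0.5120 bits/use


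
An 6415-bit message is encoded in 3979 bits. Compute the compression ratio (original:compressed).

Compression ratio = Original / Compressed
= 6415 / 3979 = 1.61:1


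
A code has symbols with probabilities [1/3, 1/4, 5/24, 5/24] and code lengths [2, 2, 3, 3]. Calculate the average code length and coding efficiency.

Average length L = Σ p_i × l_i = 2.4167 bits
Entropy H = 1.9713 bits
Efficiency η = H/L × 100% = 81.57%


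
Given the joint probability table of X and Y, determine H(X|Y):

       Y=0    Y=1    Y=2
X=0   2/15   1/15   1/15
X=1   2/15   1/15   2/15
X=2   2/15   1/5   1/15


H(X|Y) = Σ_y p(y) H(X|Y=y)
  p(Y=0) = 2/5, H(X|Y=0) = 1.5850
  p(Y=1) = 1/3, H(X|Y=1) = 1.3710
  p(Y=2) = 4/15, H(X|Y=2) = 1.5000
H(X|Y) = 0.4000×1.5850 + 0.3333×1.3710 + 0.2667×1.5000 = 1.4910 bits


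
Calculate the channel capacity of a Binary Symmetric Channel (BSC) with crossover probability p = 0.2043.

For BSC with error probability p:
C = 1 - H(p) where H(p) is binary entropy
H(0.2043) = -0.2043 × log₂(0.2043) - 0.7957 × log₂(0.7957)
H(p) = 0.7304
C = 1 - 0.7304 = 0.2696 bits/use


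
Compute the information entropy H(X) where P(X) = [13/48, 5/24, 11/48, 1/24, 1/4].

H(X) = -Σ p(x) log₂ p(x)
  -13/48 × log₂(13/48) = 0.5104
  -5/24 × log₂(5/24) = 0.4715
  -11/48 × log₂(11/48) = 0.4871
  -1/24 × log₂(1/24) = 0.1910
  -1/4 × log₂(1/4) = 0.5000
H(X) = 2.1600 bits


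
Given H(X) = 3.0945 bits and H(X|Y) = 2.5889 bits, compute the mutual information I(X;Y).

I(X;Y) = H(X) - H(X|Y)
I(X;Y) = 3.0945 - 2.5889 = 0.5056 bits


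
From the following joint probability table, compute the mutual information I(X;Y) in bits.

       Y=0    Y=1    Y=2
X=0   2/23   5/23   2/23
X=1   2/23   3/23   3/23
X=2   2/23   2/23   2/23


H(X) = 1.5653, H(Y) = 1.5505, H(X,Y) = 3.0836
I(X;Y) = H(X) + H(Y) - H(X,Y) = 0.0322 bits


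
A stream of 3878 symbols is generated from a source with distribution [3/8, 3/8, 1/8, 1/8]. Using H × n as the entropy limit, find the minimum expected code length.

Entropy H = 1.8113 bits/symbol
Minimum bits = H × n = 1.8113 × 3878
= 7024.14 bits


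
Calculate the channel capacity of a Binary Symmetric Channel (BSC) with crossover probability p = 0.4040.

For BSC with error probability p:
C = 1 - H(p) where H(p) is binary entropy
H(0.4040) = -0.4040 × log₂(0.4040) - 0.5960 × log₂(0.5960)
H(p) = 0.9732
C = 1 - 0.9732 = 0.0268 bits/use


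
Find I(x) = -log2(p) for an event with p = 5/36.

Information content I(x) = -log₂(p(x))
I = -log₂(5/36) = -log₂(0.1389)
I = 2.8480 bits


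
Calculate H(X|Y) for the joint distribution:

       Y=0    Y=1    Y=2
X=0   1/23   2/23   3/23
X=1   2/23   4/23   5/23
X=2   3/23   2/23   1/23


H(X|Y) = Σ_y p(y) H(X|Y=y)
  p(Y=0) = 6/23, H(X|Y=0) = 1.4591
  p(Y=1) = 8/23, H(X|Y=1) = 1.5000
  p(Y=2) = 9/23, H(X|Y=2) = 1.3516
H(X|Y) = 0.2609×1.4591 + 0.3478×1.5000 + 0.3913×1.3516 = 1.4313 bits


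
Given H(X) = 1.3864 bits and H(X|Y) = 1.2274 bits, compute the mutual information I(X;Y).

I(X;Y) = H(X) - H(X|Y)
I(X;Y) = 1.3864 - 1.2274 = 0.159 bits


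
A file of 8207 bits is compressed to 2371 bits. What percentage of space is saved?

Space savings = (1 - Compressed/Original) × 100%
= (1 - 2371/8207) × 100%
= 71.11%


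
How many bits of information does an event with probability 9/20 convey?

Information content I(x) = -log₂(p(x))
I = -log₂(9/20) = -log₂(0.4500)
I = 1.1520 bits


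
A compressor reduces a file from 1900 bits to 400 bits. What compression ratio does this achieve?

Compression ratio = Original / Compressed
= 1900 / 400 = 4.75:1


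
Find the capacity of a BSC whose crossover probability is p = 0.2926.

For BSC with error probability p:
C = 1 - H(p) where H(p) is binary entropy
H(0.2926) = -0.2926 × log₂(0.2926) - 0.7074 × log₂(0.7074)
H(p) = 0.8721
C = 1 - 0.8721 = 0.1279 bits/use


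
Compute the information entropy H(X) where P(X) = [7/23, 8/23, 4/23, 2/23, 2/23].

H(X) = -Σ p(x) log₂ p(x)
  -7/23 × log₂(7/23) = 0.5223
  -8/23 × log₂(8/23) = 0.5299
  -4/23 × log₂(4/23) = 0.4389
  -2/23 × log₂(2/23) = 0.3064
  -2/23 × log₂(2/23) = 0.3064
H(X) = 2.1039 bits


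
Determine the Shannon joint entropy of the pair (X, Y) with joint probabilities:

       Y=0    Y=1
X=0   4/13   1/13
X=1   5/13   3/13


H(X,Y) = -Σ p(x,y) log₂ p(x,y)
  p(0,0)=4/13: -0.3077 × log₂(0.3077) = 0.5232
  p(0,1)=1/13: -0.0769 × log₂(0.0769) = 0.2846
  p(1,0)=5/13: -0.3846 × log₂(0.3846) = 0.5302
  p(1,1)=3/13: -0.2308 × log₂(0.2308) = 0.4882
H(X,Y) = 1.8262 bits


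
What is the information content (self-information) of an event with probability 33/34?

Information content I(x) = -log₂(p(x))
I = -log₂(33/34) = -log₂(0.9706)
I = 0.0431 bits


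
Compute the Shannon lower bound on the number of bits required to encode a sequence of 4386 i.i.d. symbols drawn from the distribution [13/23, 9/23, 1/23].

Entropy H = 1.1916 bits/symbol
Minimum bits = H × n = 1.1916 × 4386
= 5226.37 bits


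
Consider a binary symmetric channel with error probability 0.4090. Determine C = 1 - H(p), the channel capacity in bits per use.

For BSC with error probability p:
C = 1 - H(p) where H(p) is binary entropy
H(0.4090) = -0.4090 × log₂(0.4090) - 0.5910 × log₂(0.5910)
H(p) = 0.9760
C = 1 - 0.9760 = 0.0240 bits/use


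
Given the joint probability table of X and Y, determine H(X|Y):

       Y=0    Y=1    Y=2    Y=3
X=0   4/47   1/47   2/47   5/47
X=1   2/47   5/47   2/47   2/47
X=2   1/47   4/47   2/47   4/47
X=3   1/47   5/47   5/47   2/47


H(X|Y) = Σ_y p(y) H(X|Y=y)
  p(Y=0) = 8/47, H(X|Y=0) = 1.7500
  p(Y=1) = 15/47, H(X|Y=1) = 1.8256
  p(Y=2) = 11/47, H(X|Y=2) = 1.8586
  p(Y=3) = 13/47, H(X|Y=3) = 1.8843
H(X|Y) = 0.1702×1.7500 + 0.3191×1.8256 + 0.2340×1.8586 + 0.2766×1.8843 = 1.8367 bits


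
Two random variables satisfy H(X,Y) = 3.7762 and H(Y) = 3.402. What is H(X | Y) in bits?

Chain rule: H(X,Y) = H(X|Y) + H(Y)
H(X|Y) = H(X,Y) - H(Y) = 3.7762 - 3.402 = 0.3742 bits


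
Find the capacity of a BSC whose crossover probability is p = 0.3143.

For BSC with error probability p:
C = 1 - H(p) where H(p) is binary entropy
H(0.3143) = -0.3143 × log₂(0.3143) - 0.6857 × log₂(0.6857)
H(p) = 0.8981
C = 1 - 0.8981 = 0.1019 bits/use


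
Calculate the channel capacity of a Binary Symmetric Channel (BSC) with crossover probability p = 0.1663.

For BSC with error probability p:
C = 1 - H(p) where H(p) is binary entropy
H(0.1663) = -0.1663 × log₂(0.1663) - 0.8337 × log₂(0.8337)
H(p) = 0.6492
C = 1 - 0.6492 = 0.3508 bits/use


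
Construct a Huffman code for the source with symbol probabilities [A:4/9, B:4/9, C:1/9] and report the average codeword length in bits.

Huffman tree construction:
Combine smallest probabilities repeatedly
Resulting codes:
  A: 11 (length 2)
  B: 0 (length 1)
  C: 10 (length 2)
Average length = Σ p(s) × length(s) = 1.5556 bits


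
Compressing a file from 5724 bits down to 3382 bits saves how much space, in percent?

Space savings = (1 - Compressed/Original) × 100%
= (1 - 3382/5724) × 100%
= 40.92%


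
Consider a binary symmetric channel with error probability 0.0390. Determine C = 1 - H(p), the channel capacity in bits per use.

For BSC with error probability p:
C = 1 - H(p) where H(p) is binary entropy
H(0.0390) = -0.0390 × log₂(0.0390) - 0.9610 × log₂(0.9610)
H(p) = 0.2377
C = 1 - 0.2377 = 0.7623 bits/use


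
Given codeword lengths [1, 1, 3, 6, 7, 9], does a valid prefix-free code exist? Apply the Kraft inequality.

Kraft inequality: Σ 2^(-l_i) ≤ 1 for prefix-free code
Calculating: 2^(-1) + 2^(-1) + 2^(-3) + 2^(-6) + 2^(-7) + 2^(-9)
= 0.5 + 0.5 + 0.125 + 0.015625 + 0.0078125 + 0.001953125
= 1.1504
Since 1.1504 > 1, prefix-free code does not exist


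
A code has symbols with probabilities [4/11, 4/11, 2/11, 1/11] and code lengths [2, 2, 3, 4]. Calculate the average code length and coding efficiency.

Average length L = Σ p_i × l_i = 2.3636 bits
Entropy H = 1.8231 bits
Efficiency η = H/L × 100% = 77.13%


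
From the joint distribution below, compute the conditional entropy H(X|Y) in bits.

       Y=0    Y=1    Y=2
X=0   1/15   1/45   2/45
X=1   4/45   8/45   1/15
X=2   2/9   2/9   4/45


H(X|Y) = Σ_y p(y) H(X|Y=y)
  p(Y=0) = 17/45, H(X|Y=0) = 1.3831
  p(Y=1) = 19/45, H(X|Y=1) = 1.2364
  p(Y=2) = 1/5, H(X|Y=2) = 1.5305
H(X|Y) = 0.3778×1.3831 + 0.4222×1.2364 + 0.2000×1.5305 = 1.3506 bits


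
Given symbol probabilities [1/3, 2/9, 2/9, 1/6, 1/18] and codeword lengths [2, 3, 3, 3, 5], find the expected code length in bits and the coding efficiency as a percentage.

Average length L = Σ p_i × l_i = 2.7778 bits
Entropy H = 2.1552 bits
Efficiency η = H/L × 100% = 77.59%


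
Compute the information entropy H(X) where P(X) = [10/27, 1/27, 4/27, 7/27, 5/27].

H(X) = -Σ p(x) log₂ p(x)
  -10/27 × log₂(10/27) = 0.5307
  -1/27 × log₂(1/27) = 0.1761
  -4/27 × log₂(4/27) = 0.4081
  -7/27 × log₂(7/27) = 0.5049
  -5/27 × log₂(5/27) = 0.4505
H(X) = 2.0704 bits


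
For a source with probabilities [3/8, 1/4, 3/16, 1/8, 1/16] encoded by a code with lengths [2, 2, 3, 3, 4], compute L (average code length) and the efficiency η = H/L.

Average length L = Σ p_i × l_i = 2.4375 bits
Entropy H = 2.1085 bits
Efficiency η = H/L × 100% = 86.50%


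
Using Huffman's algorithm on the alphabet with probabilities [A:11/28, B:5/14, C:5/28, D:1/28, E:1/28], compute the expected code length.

Huffman tree construction:
Combine smallest probabilities repeatedly
Resulting codes:
  A: 0 (length 1)
  B: 11 (length 2)
  C: 101 (length 3)
  D: 1000 (length 4)
  E: 1001 (length 4)
Average length = Σ p(s) × length(s) = 1.9286 bits


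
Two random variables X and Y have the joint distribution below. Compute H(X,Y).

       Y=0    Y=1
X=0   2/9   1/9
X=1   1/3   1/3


H(X,Y) = -Σ p(x,y) log₂ p(x,y)
  p(0,0)=2/9: -0.2222 × log₂(0.2222) = 0.4822
  p(0,1)=1/9: -0.1111 × log₂(0.1111) = 0.3522
  p(1,0)=1/3: -0.3333 × log₂(0.3333) = 0.5283
  p(1,1)=1/3: -0.3333 × log₂(0.3333) = 0.5283
H(X,Y) = 1.8911 bits


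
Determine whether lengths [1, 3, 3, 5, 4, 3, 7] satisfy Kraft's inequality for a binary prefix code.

Kraft inequality: Σ 2^(-l_i) ≤ 1 for prefix-free code
Calculating: 2^(-1) + 2^(-3) + 2^(-3) + 2^(-5) + 2^(-4) + 2^(-3) + 2^(-7)
= 0.5 + 0.125 + 0.125 + 0.03125 + 0.0625 + 0.125 + 0.0078125
= 0.9766
Since 0.9766 ≤ 1, prefix-free code exists


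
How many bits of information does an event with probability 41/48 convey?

Information content I(x) = -log₂(p(x))
I = -log₂(41/48) = -log₂(0.8542)
I = 0.2274 bits


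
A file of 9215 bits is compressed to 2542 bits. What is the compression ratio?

Compression ratio = Original / Compressed
= 9215 / 2542 = 3.63:1


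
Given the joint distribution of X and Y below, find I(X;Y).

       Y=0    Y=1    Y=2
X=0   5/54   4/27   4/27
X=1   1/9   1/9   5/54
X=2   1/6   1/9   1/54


H(X) = 1.5748, H(Y) = 1.5664, H(X,Y) = 3.0460
I(X;Y) = H(X) + H(Y) - H(X,Y) = 0.0951 bits


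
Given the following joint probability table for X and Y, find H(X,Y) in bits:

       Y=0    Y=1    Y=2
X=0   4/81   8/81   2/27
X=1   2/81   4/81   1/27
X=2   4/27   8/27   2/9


H(X,Y) = -Σ p(x,y) log₂ p(x,y)
  p(0,0)=4/81: -0.0494 × log₂(0.0494) = 0.2143
  p(0,1)=8/81: -0.0988 × log₂(0.0988) = 0.3299
  p(0,2)=2/27: -0.0741 × log₂(0.0741) = 0.2781
  p(1,0)=2/81: -0.0247 × log₂(0.0247) = 0.1318
  p(1,1)=4/81: -0.0494 × log₂(0.0494) = 0.2143
  p(1,2)=1/27: -0.0370 × log₂(0.0370) = 0.1761
  p(2,0)=4/27: -0.1481 × log₂(0.1481) = 0.4081
  p(2,1)=8/27: -0.2963 × log₂(0.2963) = 0.5200
  p(2,2)=2/9: -0.2222 × log₂(0.2222) = 0.4822
H(X,Y) = 2.7549 bits


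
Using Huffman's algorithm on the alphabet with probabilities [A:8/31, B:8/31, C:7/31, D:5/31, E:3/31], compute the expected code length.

Huffman tree construction:
Combine smallest probabilities repeatedly
Resulting codes:
  A: 01 (length 2)
  B: 10 (length 2)
  C: 00 (length 2)
  D: 111 (length 3)
  E: 110 (length 3)
Average length = Σ p(s) × length(s) = 2.2581 bits


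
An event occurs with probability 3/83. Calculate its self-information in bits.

Information content I(x) = -log₂(p(x))
I = -log₂(3/83) = -log₂(0.0361)
I = 4.7901 bits


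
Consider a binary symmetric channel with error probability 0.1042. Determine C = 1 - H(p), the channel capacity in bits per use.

For BSC with error probability p:
C = 1 - H(p) where H(p) is binary entropy
H(0.1042) = -0.1042 × log₂(0.1042) - 0.8958 × log₂(0.8958)
H(p) = 0.4822
C = 1 - 0.4822 = 0.5178 bits/use


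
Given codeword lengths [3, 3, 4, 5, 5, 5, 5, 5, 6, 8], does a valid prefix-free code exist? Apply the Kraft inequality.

Kraft inequality: Σ 2^(-l_i) ≤ 1 for prefix-free code
Calculating: 2^(-3) + 2^(-3) + 2^(-4) + 2^(-5) + 2^(-5) + 2^(-5) + 2^(-5) + 2^(-5) + 2^(-6) + 2^(-8)
= 0.125 + 0.125 + 0.0625 + 0.03125 + 0.03125 + 0.03125 + 0.03125 + 0.03125 + 0.015625 + 0.00390625
= 0.4883
Since 0.4883 ≤ 1, prefix-free code exists


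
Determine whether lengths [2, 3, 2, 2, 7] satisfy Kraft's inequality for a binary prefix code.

Kraft inequality: Σ 2^(-l_i) ≤ 1 for prefix-free code
Calculating: 2^(-2) + 2^(-3) + 2^(-2) + 2^(-2) + 2^(-7)
= 0.25 + 0.125 + 0.25 + 0.25 + 0.0078125
= 0.8828
Since 0.8828 ≤ 1, prefix-free code exists


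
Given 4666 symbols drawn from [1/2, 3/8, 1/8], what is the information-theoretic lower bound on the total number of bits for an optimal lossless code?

Entropy H = 1.4056 bits/symbol
Minimum bits = H × n = 1.4056 × 4666
= 6558.71 bits


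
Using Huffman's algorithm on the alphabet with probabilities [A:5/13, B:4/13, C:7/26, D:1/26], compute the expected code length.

Huffman tree construction:
Combine smallest probabilities repeatedly
Resulting codes:
  A: 0 (length 1)
  B: 10 (length 2)
  C: 111 (length 3)
  D: 110 (length 3)
Average length = Σ p(s) × length(s) = 1.9231 bits


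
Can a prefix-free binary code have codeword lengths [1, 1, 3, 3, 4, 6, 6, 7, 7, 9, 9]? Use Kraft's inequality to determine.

Kraft inequality: Σ 2^(-l_i) ≤ 1 for prefix-free code
Calculating: 2^(-1) + 2^(-1) + 2^(-3) + 2^(-3) + 2^(-4) + 2^(-6) + 2^(-6) + 2^(-7) + 2^(-7) + 2^(-9) + 2^(-9)
= 0.5 + 0.5 + 0.125 + 0.125 + 0.0625 + 0.015625 + 0.015625 + 0.0078125 + 0.0078125 + 0.001953125 + 0.001953125
= 1.3633
Since 1.3633 > 1, prefix-free code does not exist


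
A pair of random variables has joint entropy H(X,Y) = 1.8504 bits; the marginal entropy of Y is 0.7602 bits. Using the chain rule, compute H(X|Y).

Chain rule: H(X,Y) = H(X|Y) + H(Y)
H(X|Y) = H(X,Y) - H(Y) = 1.8504 - 0.7602 = 1.0902 bits


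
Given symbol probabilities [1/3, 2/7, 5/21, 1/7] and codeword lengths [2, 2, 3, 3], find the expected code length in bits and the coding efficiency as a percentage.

Average length L = Σ p_i × l_i = 2.3810 bits
Entropy H = 1.9387 bits
Efficiency η = H/L × 100% = 81.43%


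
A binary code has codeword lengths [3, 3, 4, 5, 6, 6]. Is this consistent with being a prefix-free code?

Kraft inequality: Σ 2^(-l_i) ≤ 1 for prefix-free code
Calculating: 2^(-3) + 2^(-3) + 2^(-4) + 2^(-5) + 2^(-6) + 2^(-6)
= 0.125 + 0.125 + 0.0625 + 0.03125 + 0.015625 + 0.015625
= 0.3750
Since 0.3750 ≤ 1, prefix-free code exists


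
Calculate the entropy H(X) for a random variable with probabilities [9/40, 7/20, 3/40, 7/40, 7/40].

H(X) = -Σ p(x) log₂ p(x)
  -9/40 × log₂(9/40) = 0.4842
  -7/20 × log₂(7/20) = 0.5301
  -3/40 × log₂(3/40) = 0.2803
  -7/40 × log₂(7/40) = 0.4401
  -7/40 × log₂(7/40) = 0.4401
H(X) = 2.1747 bits


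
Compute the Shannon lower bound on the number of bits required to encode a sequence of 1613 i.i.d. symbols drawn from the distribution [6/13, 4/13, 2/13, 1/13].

Entropy H = 1.7381 bits/symbol
Minimum bits = H × n = 1.7381 × 1613
= 2803.63 bits


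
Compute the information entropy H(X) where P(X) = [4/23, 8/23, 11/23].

H(X) = -Σ p(x) log₂ p(x)
  -4/23 × log₂(4/23) = 0.4389
  -8/23 × log₂(8/23) = 0.5299
  -11/23 × log₂(11/23) = 0.5089
H(X) = 1.4777 bits


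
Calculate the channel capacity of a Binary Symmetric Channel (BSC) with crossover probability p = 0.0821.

For BSC with error probability p:
C = 1 - H(p) where H(p) is binary entropy
H(0.0821) = -0.0821 × log₂(0.0821) - 0.9179 × log₂(0.9179)
H(p) = 0.4095
C = 1 - 0.4095 = 0.5905 bits/use


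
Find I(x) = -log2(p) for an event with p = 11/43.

Information content I(x) = -log₂(p(x))
I = -log₂(11/43) = -log₂(0.2558)
I = 1.9668 bits


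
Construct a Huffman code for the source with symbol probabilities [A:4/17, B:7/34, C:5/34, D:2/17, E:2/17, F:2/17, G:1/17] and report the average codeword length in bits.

Huffman tree construction:
Combine smallest probabilities repeatedly
Resulting codes:
  A: 01 (length 2)
  B: 00 (length 2)
  C: 110 (length 3)
  D: 1111 (length 4)
  E: 100 (length 3)
  F: 101 (length 3)
  G: 1110 (length 4)
Average length = Σ p(s) × length(s) = 2.7353 bits


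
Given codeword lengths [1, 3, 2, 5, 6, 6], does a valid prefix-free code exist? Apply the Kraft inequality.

Kraft inequality: Σ 2^(-l_i) ≤ 1 for prefix-free code
Calculating: 2^(-1) + 2^(-3) + 2^(-2) + 2^(-5) + 2^(-6) + 2^(-6)
= 0.5 + 0.125 + 0.25 + 0.03125 + 0.015625 + 0.015625
= 0.9375
Since 0.9375 ≤ 1, prefix-free code exists


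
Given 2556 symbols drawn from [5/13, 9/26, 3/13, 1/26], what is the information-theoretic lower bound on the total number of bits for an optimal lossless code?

Entropy H = 1.7290 bits/symbol
Minimum bits = H × n = 1.7290 × 2556
= 4419.23 bits


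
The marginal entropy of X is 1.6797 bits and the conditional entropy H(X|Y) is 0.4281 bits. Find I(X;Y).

I(X;Y) = H(X) - H(X|Y)
I(X;Y) = 1.6797 - 0.4281 = 1.2516 bits


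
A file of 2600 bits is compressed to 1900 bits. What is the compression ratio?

Compression ratio = Original / Compressed
= 2600 / 1900 = 1.37:1


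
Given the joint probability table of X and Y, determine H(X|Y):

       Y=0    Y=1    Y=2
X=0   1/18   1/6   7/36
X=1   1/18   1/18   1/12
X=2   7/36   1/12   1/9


H(X|Y) = Σ_y p(y) H(X|Y=y)
  p(Y=0) = 11/36, H(X|Y=0) = 1.3093
  p(Y=1) = 11/36, H(X|Y=1) = 1.4354
  p(Y=2) = 7/18, H(X|Y=2) = 1.4926
H(X|Y) = 0.3056×1.3093 + 0.3056×1.4354 + 0.3889×1.4926 = 1.4191 bits


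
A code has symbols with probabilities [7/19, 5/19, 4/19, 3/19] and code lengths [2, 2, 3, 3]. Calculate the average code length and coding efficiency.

Average length L = Σ p_i × l_i = 2.3684 bits
Entropy H = 1.9313 bits
Efficiency η = H/L × 100% = 81.54%


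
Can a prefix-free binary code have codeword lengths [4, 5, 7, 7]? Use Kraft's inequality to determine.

Kraft inequality: Σ 2^(-l_i) ≤ 1 for prefix-free code
Calculating: 2^(-4) + 2^(-5) + 2^(-7) + 2^(-7)
= 0.0625 + 0.03125 + 0.0078125 + 0.0078125
= 0.1094
Since 0.1094 ≤ 1, prefix-free code exists


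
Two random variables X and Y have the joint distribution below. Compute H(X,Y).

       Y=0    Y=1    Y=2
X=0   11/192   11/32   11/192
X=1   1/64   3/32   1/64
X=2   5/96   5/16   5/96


H(X,Y) = -Σ p(x,y) log₂ p(x,y)
  p(0,0)=11/192: -0.0573 × log₂(0.0573) = 0.2364
  p(0,1)=11/32: -0.3438 × log₂(0.3438) = 0.5296
  p(0,2)=11/192: -0.0573 × log₂(0.0573) = 0.2364
  p(1,0)=1/64: -0.0156 × log₂(0.0156) = 0.0938
  p(1,1)=3/32: -0.0938 × log₂(0.0938) = 0.3202
  p(1,2)=1/64: -0.0156 × log₂(0.0156) = 0.0938
  p(2,0)=5/96: -0.0521 × log₂(0.0521) = 0.2220
  p(2,1)=5/16: -0.3125 × log₂(0.3125) = 0.5244
  p(2,2)=5/96: -0.0521 × log₂(0.0521) = 0.2220
H(X,Y) = 2.4784 bits


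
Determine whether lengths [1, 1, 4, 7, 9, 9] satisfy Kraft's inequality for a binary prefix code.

Kraft inequality: Σ 2^(-l_i) ≤ 1 for prefix-free code
Calculating: 2^(-1) + 2^(-1) + 2^(-4) + 2^(-7) + 2^(-9) + 2^(-9)
= 0.5 + 0.5 + 0.0625 + 0.0078125 + 0.001953125 + 0.001953125
= 1.0742
Since 1.0742 > 1, prefix-free code does not exist


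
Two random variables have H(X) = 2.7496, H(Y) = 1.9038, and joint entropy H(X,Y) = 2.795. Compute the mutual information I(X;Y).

I(X;Y) = H(X) + H(Y) - H(X,Y)
I(X;Y) = 2.7496 + 1.9038 - 2.795 = 1.8584 bits


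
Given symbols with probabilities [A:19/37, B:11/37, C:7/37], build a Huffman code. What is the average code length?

Huffman tree construction:
Combine smallest probabilities repeatedly
Resulting codes:
  A: 1 (length 1)
  B: 01 (length 2)
  C: 00 (length 2)
Average length = Σ p(s) × length(s) = 1.4865 bits


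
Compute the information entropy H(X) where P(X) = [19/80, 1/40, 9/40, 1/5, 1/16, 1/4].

H(X) = -Σ p(x) log₂ p(x)
  -19/80 × log₂(19/80) = 0.4926
  -1/40 × log₂(1/40) = 0.1330
  -9/40 × log₂(9/40) = 0.4842
  -1/5 × log₂(1/5) = 0.4644
  -1/16 × log₂(1/16) = 0.2500
  -1/4 × log₂(1/4) = 0.5000
H(X) = 2.3242 bits


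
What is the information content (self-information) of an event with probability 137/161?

Information content I(x) = -log₂(p(x))
I = -log₂(137/161) = -log₂(0.8509)
I = 0.2329 bits


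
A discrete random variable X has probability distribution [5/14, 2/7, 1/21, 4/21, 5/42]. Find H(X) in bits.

H(X) = -Σ p(x) log₂ p(x)
  -5/14 × log₂(5/14) = 0.5305
  -2/7 × log₂(2/7) = 0.5164
  -1/21 × log₂(1/21) = 0.2092
  -4/21 × log₂(4/21) = 0.4557
  -5/42 × log₂(5/42) = 0.3655
H(X) = 2.0773 bits


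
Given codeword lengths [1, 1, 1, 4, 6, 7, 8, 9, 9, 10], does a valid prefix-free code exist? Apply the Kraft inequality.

Kraft inequality: Σ 2^(-l_i) ≤ 1 for prefix-free code
Calculating: 2^(-1) + 2^(-1) + 2^(-1) + 2^(-4) + 2^(-6) + 2^(-7) + 2^(-8) + 2^(-9) + 2^(-9) + 2^(-10)
= 0.5 + 0.5 + 0.5 + 0.0625 + 0.015625 + 0.0078125 + 0.00390625 + 0.001953125 + 0.001953125 + 0.0009765625
= 1.5947
Since 1.5947 > 1, prefix-free code does not exist


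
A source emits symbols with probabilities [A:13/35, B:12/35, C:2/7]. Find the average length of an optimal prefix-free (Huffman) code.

Huffman tree construction:
Combine smallest probabilities repeatedly
Resulting codes:
  A: 0 (length 1)
  B: 11 (length 2)
  C: 10 (length 2)
Average length = Σ p(s) × length(s) = 1.6286 bits


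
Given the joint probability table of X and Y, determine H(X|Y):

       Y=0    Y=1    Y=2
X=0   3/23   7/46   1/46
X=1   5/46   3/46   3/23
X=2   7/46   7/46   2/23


H(X|Y) = Σ_y p(y) H(X|Y=y)
  p(Y=0) = 9/23, H(X|Y=0) = 1.5715
  p(Y=1) = 17/46, H(X|Y=1) = 1.4958
  p(Y=2) = 11/46, H(X|Y=2) = 1.3222
H(X|Y) = 0.3913×1.5715 + 0.3696×1.4958 + 0.2391×1.3222 = 1.4839 bits


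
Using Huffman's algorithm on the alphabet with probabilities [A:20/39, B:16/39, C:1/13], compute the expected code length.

Huffman tree construction:
Combine smallest probabilities repeatedly
Resulting codes:
  A: 1 (length 1)
  B: 01 (length 2)
  C: 00 (length 2)
Average length = Σ p(s) × length(s) = 1.4872 bits


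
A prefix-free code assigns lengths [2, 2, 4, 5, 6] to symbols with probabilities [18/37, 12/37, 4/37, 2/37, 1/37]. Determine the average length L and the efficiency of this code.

Average length L = Σ p_i × l_i = 2.4865 bits
Entropy H = 1.7479 bits
Efficiency η = H/L × 100% = 70.30%


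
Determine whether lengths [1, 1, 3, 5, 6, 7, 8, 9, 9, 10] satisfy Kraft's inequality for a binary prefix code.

Kraft inequality: Σ 2^(-l_i) ≤ 1 for prefix-free code
Calculating: 2^(-1) + 2^(-1) + 2^(-3) + 2^(-5) + 2^(-6) + 2^(-7) + 2^(-8) + 2^(-9) + 2^(-9) + 2^(-10)
= 0.5 + 0.5 + 0.125 + 0.03125 + 0.015625 + 0.0078125 + 0.00390625 + 0.001953125 + 0.001953125 + 0.0009765625
= 1.1885
Since 1.1885 > 1, prefix-free code does not exist


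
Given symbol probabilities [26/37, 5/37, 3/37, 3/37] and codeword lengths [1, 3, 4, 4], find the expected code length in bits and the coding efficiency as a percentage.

Average length L = Σ p_i × l_i = 1.7568 bits
Entropy H = 1.3356 bits
Efficiency η = H/L × 100% = 76.03%


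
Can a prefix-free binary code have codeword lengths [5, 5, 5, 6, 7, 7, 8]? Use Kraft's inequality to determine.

Kraft inequality: Σ 2^(-l_i) ≤ 1 for prefix-free code
Calculating: 2^(-5) + 2^(-5) + 2^(-5) + 2^(-6) + 2^(-7) + 2^(-7) + 2^(-8)
= 0.03125 + 0.03125 + 0.03125 + 0.015625 + 0.0078125 + 0.0078125 + 0.00390625
= 0.1289
Since 0.1289 ≤ 1, prefix-free code exists


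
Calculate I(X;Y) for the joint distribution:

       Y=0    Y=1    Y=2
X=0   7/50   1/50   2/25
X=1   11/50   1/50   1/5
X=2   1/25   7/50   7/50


H(X) = 1.5413, H(Y) = 1.4997, H(X,Y) = 2.8393
I(X;Y) = H(X) + H(Y) - H(X,Y) = 0.2017 bits


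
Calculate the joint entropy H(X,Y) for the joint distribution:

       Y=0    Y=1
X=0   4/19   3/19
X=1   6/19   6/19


H(X,Y) = -Σ p(x,y) log₂ p(x,y)
  p(0,0)=4/19: -0.2105 × log₂(0.2105) = 0.4732
  p(0,1)=3/19: -0.1579 × log₂(0.1579) = 0.4205
  p(1,0)=6/19: -0.3158 × log₂(0.3158) = 0.5251
  p(1,1)=6/19: -0.3158 × log₂(0.3158) = 0.5251
H(X,Y) = 1.9440 bits


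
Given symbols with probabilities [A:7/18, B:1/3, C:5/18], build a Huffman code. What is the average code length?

Huffman tree construction:
Combine smallest probabilities repeatedly
Resulting codes:
  A: 0 (length 1)
  B: 11 (length 2)
  C: 10 (length 2)
Average length = Σ p(s) × length(s) = 1.6111 bits


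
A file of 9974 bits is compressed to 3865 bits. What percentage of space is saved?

Space savings = (1 - Compressed/Original) × 100%
= (1 - 3865/9974) × 100%
= 61.25%


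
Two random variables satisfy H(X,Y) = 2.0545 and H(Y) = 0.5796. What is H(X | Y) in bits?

Chain rule: H(X,Y) = H(X|Y) + H(Y)
H(X|Y) = H(X,Y) - H(Y) = 2.0545 - 0.5796 = 1.4749 bits


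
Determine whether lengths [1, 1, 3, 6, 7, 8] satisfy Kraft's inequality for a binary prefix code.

Kraft inequality: Σ 2^(-l_i) ≤ 1 for prefix-free code
Calculating: 2^(-1) + 2^(-1) + 2^(-3) + 2^(-6) + 2^(-7) + 2^(-8)
= 0.5 + 0.5 + 0.125 + 0.015625 + 0.0078125 + 0.00390625
= 1.1523
Since 1.1523 > 1, prefix-free code does not exist


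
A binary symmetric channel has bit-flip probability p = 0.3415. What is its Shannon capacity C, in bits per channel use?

For BSC with error probability p:
C = 1 - H(p) where H(p) is binary entropy
H(0.3415) = -0.3415 × log₂(0.3415) - 0.6585 × log₂(0.6585)
H(p) = 0.9262
C = 1 - 0.9262 = 0.0738 bits/use


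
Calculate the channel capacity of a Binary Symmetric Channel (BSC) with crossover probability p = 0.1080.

For BSC with error probability p:
C = 1 - H(p) where H(p) is binary entropy
H(0.1080) = -0.1080 × log₂(0.1080) - 0.8920 × log₂(0.8920)
H(p) = 0.4939
C = 1 - 0.4939 = 0.5061 bits/use


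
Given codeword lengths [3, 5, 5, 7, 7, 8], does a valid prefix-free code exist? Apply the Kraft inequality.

Kraft inequality: Σ 2^(-l_i) ≤ 1 for prefix-free code
Calculating: 2^(-3) + 2^(-5) + 2^(-5) + 2^(-7) + 2^(-7) + 2^(-8)
= 0.125 + 0.03125 + 0.03125 + 0.0078125 + 0.0078125 + 0.00390625
= 0.2070
Since 0.2070 ≤ 1, prefix-free code exists


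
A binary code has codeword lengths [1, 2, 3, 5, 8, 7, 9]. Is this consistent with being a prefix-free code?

Kraft inequality: Σ 2^(-l_i) ≤ 1 for prefix-free code
Calculating: 2^(-1) + 2^(-2) + 2^(-3) + 2^(-5) + 2^(-8) + 2^(-7) + 2^(-9)
= 0.5 + 0.25 + 0.125 + 0.03125 + 0.00390625 + 0.0078125 + 0.001953125
= 0.9199
Since 0.9199 ≤ 1, prefix-free code exists


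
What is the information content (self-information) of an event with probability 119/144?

Information content I(x) = -log₂(p(x))
I = -log₂(119/144) = -log₂(0.8264)
I = 0.2751 bits


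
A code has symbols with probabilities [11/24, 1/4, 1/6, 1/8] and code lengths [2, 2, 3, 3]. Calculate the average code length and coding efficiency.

Average length L = Σ p_i × l_i = 2.2917 bits
Entropy H = 1.8217 bits
Efficiency η = H/L × 100% = 79.49%


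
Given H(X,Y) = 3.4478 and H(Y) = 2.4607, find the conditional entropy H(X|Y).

Chain rule: H(X,Y) = H(X|Y) + H(Y)
H(X|Y) = H(X,Y) - H(Y) = 3.4478 - 2.4607 = 0.9871 bits


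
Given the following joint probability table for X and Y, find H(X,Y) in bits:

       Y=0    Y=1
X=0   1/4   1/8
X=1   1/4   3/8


H(X,Y) = -Σ p(x,y) log₂ p(x,y)
  p(0,0)=1/4: -0.2500 × log₂(0.2500) = 0.5000
  p(0,1)=1/8: -0.1250 × log₂(0.1250) = 0.3750
  p(1,0)=1/4: -0.2500 × log₂(0.2500) = 0.5000
  p(1,1)=3/8: -0.3750 × log₂(0.3750) = 0.5306
H(X,Y) = 1.9056 bits
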